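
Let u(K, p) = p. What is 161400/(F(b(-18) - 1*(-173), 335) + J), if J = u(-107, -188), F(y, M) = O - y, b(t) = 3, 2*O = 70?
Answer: -161400/329 ≈ -490.58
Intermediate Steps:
O = 35 (O = (½)*70 = 35)
F(y, M) = 35 - y
J = -188
161400/(F(b(-18) - 1*(-173), 335) + J) = 161400/((35 - (3 - 1*(-173))) - 188) = 161400/((35 - (3 + 173)) - 188) = 161400/((35 - 1*176) - 188) = 161400/((35 - 176) - 188) = 161400/(-141 - 188) = 161400/(-329) = 161400*(-1/329) = -161400/329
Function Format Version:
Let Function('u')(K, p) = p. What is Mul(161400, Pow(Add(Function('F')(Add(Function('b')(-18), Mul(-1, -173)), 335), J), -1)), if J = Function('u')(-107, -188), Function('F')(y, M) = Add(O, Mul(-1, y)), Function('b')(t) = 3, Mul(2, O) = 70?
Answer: Rational(-161400, 329) ≈ -490.58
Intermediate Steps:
O = 35 (O = Mul(Rational(1, 2), 70) = 35)
Function('F')(y, M) = Add(35, Mul(-1, y))
J = -188
Mul(161400, Pow(Add(Function('F')(Add(Function('b')(-18), Mul(-1, -173)), 335), J), -1)) = Mul(161400, Pow(Add(Add(35, Mul(-1, Add(3, Mul(-1, -173)))), -188), -1)) = Mul(161400, Pow(Add(Add(35, Mul(-1, Add(3, 173))), -188), -1)) = Mul(161400, Pow(Add(Add(35, Mul(-1, 176)), -188), -1)) = Mul(161400, Pow(Add(Add(35, -176), -188), -1)) = Mul(161400, Pow(Add(-141, -188), -1)) = Mul(161400, Pow(-329, -1)) = Mul(161400, Rational(-1, 329)) = Rational(-161400, 329)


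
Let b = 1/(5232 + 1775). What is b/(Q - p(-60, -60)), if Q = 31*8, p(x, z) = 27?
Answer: 1/1548547 ≈ 6.4577e-7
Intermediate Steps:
Q = 248
b = 1/7007 ≈ 0.00014271
b/(Q - p(-60, -60)) = 1/(7007*(248 - 1*27)) = 1/(7007*(248 - 27)) = (1/7007)/221 = (1/7007)*(1/221) = 1/1548547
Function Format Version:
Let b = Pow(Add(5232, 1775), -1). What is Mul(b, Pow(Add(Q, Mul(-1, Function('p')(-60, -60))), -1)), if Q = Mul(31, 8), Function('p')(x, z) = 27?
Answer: Rational(1, 1548547) ≈ 6.4577e-7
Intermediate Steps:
Q = 248
b = Rational(1, 7007) (b = Pow(7007, -1) = Rational(1, 7007) ≈ 0.00014271)
Mul(b, Pow(Add(Q, Mul(-1, Function('p')(-60, -60))), -1)) = Mul(Rational(1, 7007), Pow(Add(248, Mul(-1, 27)), -1)) = Mul(Rational(1, 7007), Pow(Add(248, -27), -1)) = Mul(Rational(1, 7007), Pow(221, -1)) = Mul(Rational(1, 7007), Rational(1, 221)) = Rational(1, 1548547)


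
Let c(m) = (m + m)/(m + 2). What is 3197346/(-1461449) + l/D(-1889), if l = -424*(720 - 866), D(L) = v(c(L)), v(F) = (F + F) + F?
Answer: 28446630196198/2760677161 ≈ 10304.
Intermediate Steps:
c(m) = 2*m/(2 + m) (c(m) = (2*m)/(2 + m) = 2*m/(2 + m))
v(F) = 3*F (v(F) = 2*F + F = 3*F)
D(L) = 6*L/(2 + L) (D(L) = 3*(2*L/(2 + L)) = 6*L/(2 + L))
l = 61904 (l = -424*(-146) = 61904)
3197346/(-1461449) + l/D(-1889) = 3197346/(-1461449) + 61904/((6*(-1889)/(2 - 1889))) = 3197346*(-1/1461449) + 61904/((6*(-1889)/(-1887))) = -3197346/1461449 + 61904/((6*(-1889)*(-1/1887))) = -3197346/1461449 + 61904/(3778/629) = -3197346/1461449 + 61904*(629/3778) = -3197346/1461449 + 19468808/1889 = 28446630196198/2760677161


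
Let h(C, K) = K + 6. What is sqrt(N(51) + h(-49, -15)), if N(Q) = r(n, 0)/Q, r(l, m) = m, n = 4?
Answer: 3*I ≈ 3.0*I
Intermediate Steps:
h(C, K) = 6 + K
N(Q) = 0 (N(Q) = 0/Q = 0)
sqrt(N(51) + h(-49, -15)) = sqrt(0 + (6 - 15)) = sqrt(0 - 9) = sqrt(-9) = 3*I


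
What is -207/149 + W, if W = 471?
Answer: 69972/149 ≈ 469.61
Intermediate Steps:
-207/149 + W = -207/149 + 471 = 69972/149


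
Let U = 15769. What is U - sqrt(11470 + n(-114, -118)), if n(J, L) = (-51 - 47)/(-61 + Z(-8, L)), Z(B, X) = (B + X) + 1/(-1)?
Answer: 15769 - sqrt(101353526)/94 ≈ 15662.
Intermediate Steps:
Z(B, X) = -1 + B + X (Z(B, X) = (B + X) - 1 = -1 + B + X)
n(J, L) = -98/(-70 + L) (n(J, L) = (-51 - 47)/(-61 + (-1 - 8 + L)) = -98/(-61 + (-9 + L)) = -98/(-70 + L))
U - sqrt(11470 + n(-114, -118)) = 15769 - sqrt(11470 - 98/(-70 - 118)) = 15769 - sqrt(11470 - 98/(-188)) = 15769 - sqrt(11470 - 98*(-1/188)) = 15769 - sqrt(11470 + 49/94) = 15769 - sqrt(1078229/94) = 15769 - sqrt(101353526)/94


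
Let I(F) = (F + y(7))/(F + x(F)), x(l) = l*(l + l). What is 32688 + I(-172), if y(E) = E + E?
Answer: 964230545/29498 ≈ 32688.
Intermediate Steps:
y(E) = 2*E
x(l) = 2*l² (x(l) = l*(2*l) = 2*l²)
I(F) = (14 + F)/(F + 2*F²) (I(F) = (F + 2*7)/(F + 2*F²) = (F + 14)/(F + 2*F²) = (14 + F)/(F + 2*F²))
32688 + I(-172) = 32688 + (14 - 172)/((-172)*(1 + 2*(-172))) = 32688 - 1/172*(-158)/(1 - 344) = 32688 - 1/172*(-158)/(-343) = 32688 - 1/172*(-1/343)*(-158) = 32688 - 79/29498 = 964230545/29498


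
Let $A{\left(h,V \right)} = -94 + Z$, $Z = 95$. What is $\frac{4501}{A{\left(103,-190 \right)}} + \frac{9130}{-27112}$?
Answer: $\frac{61010991}{13556} \approx 4500.7$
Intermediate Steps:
$A{\left(h,V \right)} = 1$ ($A{\left(h,V \right)} = -94 + 95 = 1$)
$\frac{4501}{A{\left(103,-190 \right)}} + \frac{9130}{-27112} = \frac{4501}{1} + \frac{9130}{-27112} = 4501 \cdot 1 + 9130 \left(- \frac{1}{27112}\right) = 4501 - \frac{4565}{13556} = \frac{61010991}{13556}$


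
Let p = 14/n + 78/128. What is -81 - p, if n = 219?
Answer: -1144733/14016 ≈ -81.673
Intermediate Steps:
p = 9437/14016 (p = 14/219 + 78/128 = 14*(1/219) + 78*(1/128) = 14/219 + 39/64 = 9437/14016 ≈ 0.67330)
-81 - p = -81 - 1*9437/14016 = -81 - 9437/14016 = -1144733/14016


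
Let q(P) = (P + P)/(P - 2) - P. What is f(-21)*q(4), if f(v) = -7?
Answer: 0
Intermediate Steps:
q(P) = -P + 2*P/(-2 + P) (q(P) = (2*P)/(-2 + P) - P = 2*P/(-2 + P) - P = -P + 2*P/(-2 + P))
f(-21)*q(4) = -28*(4 - 1*4)/(-2 + 4) = -28*(4 - 4)/2 = -28*0/2 = -7*0 = 0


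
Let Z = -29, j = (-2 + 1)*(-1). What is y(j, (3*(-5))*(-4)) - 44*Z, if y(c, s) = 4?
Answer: 1280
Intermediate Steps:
j = 1 (j = -1*(-1) = 1)
y(j, (3*(-5))*(-4)) - 44*Z = 4 - 44*(-29) = 4 + 1276 = 1280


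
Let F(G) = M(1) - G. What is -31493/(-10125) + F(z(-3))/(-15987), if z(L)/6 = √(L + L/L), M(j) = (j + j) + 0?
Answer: 167819447/53956125 + 2*I*√2/5329 ≈ 3.1103 + 0.00053076*I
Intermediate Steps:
M(j) = 2*j (M(j) = 2*j + 0 = 2*j)
z(L) = 6*√(1 + L) (z(L) = 6*√(L + L/L) = 6*√(L + 1) = 6*√(1 + L))
F(G) = 2 - G (F(G) = 2*1 - G = 2 - G)
-31493/(-10125) + F(z(-3))/(-15987) = -31493/(-10125) + (2 - 6*√(1 - 3))/(-15987) = -31493*(-1/10125) + (2 - 6*√(-2))*(-1/15987) = 31493/10125 + (2 - 6*I*√2)*(-1/15987) = 31493/10125 + (-2/15987 + 2*I*√2/5329) = 167819447/53956125 + 2*I*√2/5329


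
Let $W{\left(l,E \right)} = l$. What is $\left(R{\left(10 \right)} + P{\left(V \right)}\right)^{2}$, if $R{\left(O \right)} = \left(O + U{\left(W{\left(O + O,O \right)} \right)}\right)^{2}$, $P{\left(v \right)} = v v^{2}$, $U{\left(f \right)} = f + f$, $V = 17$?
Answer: $54952569$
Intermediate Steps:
$U{\left(f \right)} = 2 f$
$P{\left(v \right)} = v^{3}$
$R{\left(O \right)} = 25 O^{2}$ ($R{\left(O \right)} = \left(O + 2 \left(O + O\right)\right)^{2} = \left(O + 2 \cdot 2 O\right)^{2} = \left(O + 4 O\right)^{2} = \left(5 O\right)^{2} = 25 O^{2}$)
$\left(R{\left(10 \right)} + P{\left(V \right)}\right)^{2} = \left(25 \cdot 10^{2} + 17^{3}\right)^{2} = \left(25 \cdot 100 + 4913\right)^{2} = \left(2500 + 4913\right)^{2} = 7413^{2} = 54952569$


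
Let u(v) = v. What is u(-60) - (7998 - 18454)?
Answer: 10396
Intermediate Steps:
u(-60) - (7998 - 18454) = -60 - (7998 - 18454) = -60 - 1*(-10456) = -60 + 10456 = 10396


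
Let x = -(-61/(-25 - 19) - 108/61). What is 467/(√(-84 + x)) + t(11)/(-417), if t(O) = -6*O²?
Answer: 242/139 - 934*I*√6023567/44885 ≈ 1.741 - 51.071*I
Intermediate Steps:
x = 1031/2684 (x = -(-61/(-44) - 108*1/61) = -(-61*(-1/44) - 108/61) = -(61/44 - 108/61) = -1*(-1031/2684) = 1031/2684 ≈ 0.38413)
467/(√(-84 + x)) + t(11)/(-417) = 467/(√(-84 + 1031/2684)) - 6*11²/(-417) = 467/(√(-224425/2684)) - 6*121*(-1/417) = 467/((5*I*√6023567/1342)) - 726*(-1/417) = 467*(-2*I*√6023567/44885) + 242/139 = -934*I*√6023567/44885 + 242/139 = 242/139 - 934*I*√6023567/44885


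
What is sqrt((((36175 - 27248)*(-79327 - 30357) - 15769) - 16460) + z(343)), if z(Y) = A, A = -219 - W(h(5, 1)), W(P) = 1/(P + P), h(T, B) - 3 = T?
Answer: I*sqrt(15666904257)/4 ≈ 31292.0*I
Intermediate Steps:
h(T, B) = 3 + T
W(P) = 1/(2*P)
A = -3505/16 (A = -219 - 1/(2*(3 + 5)) = -219 - 1/(2*8) = -219 - 1*1/16 = -219 - 1/16 = -3505/16 ≈ -219.06)
z(Y) = -3505/16
sqrt((((36175 - 27248)*(-79327 - 30357) - 15769) - 16460) + z(343)) = sqrt((((36175 - 27248)*(-79327 - 30357) - 15769) - 16460) - 3505/16) = sqrt(((8927*(-109684) - 15769) - 16460) - 3505/16) = sqrt(((-979149068 - 15769) - 16460) - 3505/16) = sqrt((-979164837 - 16460) - 3505/16) = sqrt(-979181297 - 3505/16) = sqrt(-15666904257/16) = I*sqrt(15666904257)/4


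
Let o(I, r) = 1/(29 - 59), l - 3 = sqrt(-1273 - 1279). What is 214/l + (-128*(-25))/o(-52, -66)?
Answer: 2*(-96000*sqrt(638) + 143893*I)/(-3*I + 2*sqrt(638)) ≈ -96000.0 - 4.2213*I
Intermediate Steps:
l = 3 + 2*I*sqrt(638) (l = 3 + sqrt(-1273 - 1279) = 3 + sqrt(-2552) = 3 + 2*I*sqrt(638) ≈ 3.0 + 50.517*I)
o(I, r) = -1/30 (o(I, r) = 1/(-30) = -1/30)
214/l + (-128*(-25))/o(-52, -66) = 214/(3 + 2*I*sqrt(638)) + (-128*(-25))/(-1/30) = 214/(3 + 2*I*sqrt(638)) + 3200*(-30) = 214/(3 + 2*I*sqrt(638)) - 96000 = -96000 + 214/(3 + 2*I*sqrt(638))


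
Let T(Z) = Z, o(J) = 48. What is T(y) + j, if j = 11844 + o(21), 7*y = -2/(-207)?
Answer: 17231510/1449 ≈ 11892.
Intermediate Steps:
y = 2/1449 (y = (-2/(-207))/7 = (-2*(-1/207))/7 = (1/7)*(2/207) = 2/1449 ≈ 0.0013803)
j = 11892 (j = 11844 + 48 = 11892)
T(y) + j = 2/1449 + 11892 = 17231510/1449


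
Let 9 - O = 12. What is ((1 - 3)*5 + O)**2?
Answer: 169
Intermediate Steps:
O = -3 (O = 9 - 1*12 = 9 - 12 = -3)
((1 - 3)*5 + O)**2 = ((1 - 3)*5 - 3)**2 = (-2*5 - 3)**2 = (-10 - 3)**2 = (-13)**2 = 169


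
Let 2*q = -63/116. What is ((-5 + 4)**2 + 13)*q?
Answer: -441/116 ≈ -3.8017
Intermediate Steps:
q = -63/232 (q = (-63/116)/2 = (-63*1/116)/2 = (1/2)*(-63/116) = -63/232 ≈ -0.27155)
((-5 + 4)**2 + 13)*q = ((-5 + 4)**2 + 13)*(-63/232) = ((-1)**2 + 13)*(-63/232) = (1 + 13)*(-63/232) = 14*(-63/232) = -441/116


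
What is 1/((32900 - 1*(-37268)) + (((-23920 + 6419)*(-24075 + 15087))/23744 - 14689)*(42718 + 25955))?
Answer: -848/469557443059 ≈ -1.8060e-9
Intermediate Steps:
1/((32900 - 1*(-37268)) + (((-23920 + 6419)*(-24075 + 15087))/23744 - 14689)*(42718 + 25955)) = 1/((32900 + 37268) + (-17501*(-8988)*(1/23744) - 14689)*68673) = 1/(70168 + (157298988*(1/23744) - 14689)*68673) = 1/(70168 + (5617821/848 - 14689)*68673) = 1/(70168 - 6838451/848*68673) = 1/(70168 - 469616945523/848) = 1/(-469557443059/848) = -848/469557443059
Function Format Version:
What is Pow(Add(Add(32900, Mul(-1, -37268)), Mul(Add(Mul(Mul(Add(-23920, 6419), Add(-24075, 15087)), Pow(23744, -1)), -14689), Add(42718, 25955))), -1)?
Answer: Rational(-848, 469557443059) ≈ -1.8060e-9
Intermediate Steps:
Pow(Add(Add(32900, Mul(-1, -37268)), Mul(Add(Mul(Mul(Add(-23920, 6419), Add(-24075, 15087)), Pow(23744, -1)), -14689), Add(42718, 25955))), -1) = Pow(Add(Add(32900, 37268), Mul(Add(Mul(Mul(-17501, -8988), Rational(1, 23744)), -14689), 68673)), -1) = Pow(Add(70168, Mul(Add(Mul(157298988, Rational(1, 23744)), -14689), 68673)), -1) = Pow(Add(70168, Mul(Add(Rational(5617821, 848), -14689), 68673)), -1) = Pow(Add(70168, Mul(Rational(-6838451, 848), 68673)), -1) = Pow(Add(70168, Rational(-469616945523, 848)), -1) = Pow(Rational(-469557443059, 848), -1) = Rational(-848, 469557443059)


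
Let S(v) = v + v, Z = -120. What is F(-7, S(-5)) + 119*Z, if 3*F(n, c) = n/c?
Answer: -428393/30 ≈ -14280.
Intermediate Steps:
S(v) = 2*v
F(n, c) = n/(3*c) (F(n, c) = (n/c)/3 = n/(3*c))
F(-7, S(-5)) + 119*Z = (⅓)*(-7)/(2*(-5)) + 119*(-120) = (⅓)*(-7)/(-10) - 14280 = (⅓)*(-7)*(-⅒) - 14280 = 7/30 - 14280 = -428393/30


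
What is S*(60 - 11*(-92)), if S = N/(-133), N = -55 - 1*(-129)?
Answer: -79328/133 ≈ -596.45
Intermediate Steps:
N = 74 (N = -55 + 129 = 74)
S = -74/133 (S = 74/(-133) = 74*(-1/133) = -74/133 ≈ -0.55639)
S*(60 - 11*(-92)) = -74*(60 - 11*(-92))/133 = -74*(60 + 1012)/133 = -74/133*1072 = -79328/133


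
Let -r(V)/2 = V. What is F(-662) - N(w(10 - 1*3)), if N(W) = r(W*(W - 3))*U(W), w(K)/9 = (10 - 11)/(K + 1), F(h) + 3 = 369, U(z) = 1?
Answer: 12009/32 ≈ 375.28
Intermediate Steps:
r(V) = -2*V
F(h) = 366 (F(h) = -3 + 369 = 366)
w(K) = -9/(1 + K) (w(K) = 9*((10 - 11)/(K + 1)) = 9*(-1/(1 + K)) = -9/(1 + K))
N(W) = -2*W*(-3 + W) (N(W) = -2*W*(W - 3)*1 = -2*W*(-3 + W)*1 = -2*W*(-3 + W))
F(-662) - N(w(10 - 1*3)) = 366 - 2*(-9/(1 + (10 - 1*3)))*(3 - (-9)/(1 + (10 - 1*3))) = 366 - 2*(-9/(1 + (10 - 3)))*(3 - (-9)/(1 + (10 - 3))) = 366 - 2*(-9/(1 + 7))*(3 - (-9)/(1 + 7)) = 366 - 2*(-9/8)*(3 - (-9)/8) = 366 - 2*(-9*⅛)*(3 - (-9)/8) = 366 - 2*(-9)*(3 - 1*(-9/8))/8 = 366 - 2*(-9)*(3 + 9/8)/8 = 366 - 2*(-9)*33/(8*8) = 366 - 1*(-297/32) = 366 + 297/32 = 12009/32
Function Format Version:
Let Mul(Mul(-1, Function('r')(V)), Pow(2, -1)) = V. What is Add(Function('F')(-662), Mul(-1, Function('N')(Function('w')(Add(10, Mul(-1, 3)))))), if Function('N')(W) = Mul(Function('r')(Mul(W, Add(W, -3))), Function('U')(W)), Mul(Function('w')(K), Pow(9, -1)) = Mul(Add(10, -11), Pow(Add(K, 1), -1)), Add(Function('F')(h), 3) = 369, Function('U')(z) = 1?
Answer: Rational(12009, 32) ≈ 375.28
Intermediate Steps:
Function('r')(V) = Mul(-2, V)
Function('F')(h) = 366 (Function('F')(h) = Add(-3, 369) = 366)
Function('w')(K) = Mul(-9, Pow(Add(1, K), -1)) (Function('w')(K) = Mul(9, Mul(Add(10, -11), Pow(Add(K, 1), -1))) = Mul(9, Mul(-1, Pow(Add(1, K), -1))) = Mul(-9, Pow(Add(1, K), -1)))
Function('N')(W) = Mul(-2, W, Add(-3, W)) (Function('N')(W) = Mul(Mul(-2, Mul(W, Add(W, -3))), 1) = Mul(Mul(-2, Mul(W, Add(-3, W))), 1) = Mul(Mul(-2, W, Add(-3, W)), 1) = Mul(-2, W, Add(-3, W)))
Add(Function('F')(-662), Mul(-1, Function('N')(Function('w')(Add(10, Mul(-1, 3)))))) = Add(366, Mul(-1, Mul(2, Mul(-9, Pow(Add(1, Add(10, Mul(-1, 3))), -1)), Add(3, Mul(-1, Mul(-9, Pow(Add(1, Add(10, Mul(-1, 3))), -1))))))) = Add(366, Mul(-1, Mul(2, Mul(-9, Pow(Add(1, Add(10, -3)), -1)), Add(3, Mul(-1, Mul(-9, Pow(Add(1, Add(10, -3)), -1))))))) = Add(366, Mul(-1, Mul(2, Mul(-9, Pow(Add(1, 7), -1)), Add(3, Mul(-1, Mul(-9, Pow(Add(1, 7), -1))))))) = Add(366, Mul(-1, Mul(2, Mul(-9, Pow(8, -1)), Add(3, Mul(-1, Mul(-9, Pow(8, -1))))))) = Add(366, Mul(-1, Mul(2, Mul(-9, Rational(1, 8)), Add(3, Mul(-1, Mul(-9, Rational(1, 8))))))) = Add(366, Mul(-1, Mul(2, Rational(-9, 8), Add(3, Mul(-1, Rational(-9, 8)))))) = Add(366, Mul(-1, Mul(2, Rational(-9, 8), Add(3, Rational(9, 8))))) = Add(366, Mul(-1, Mul(2, Rational(-9, 8), Rational(33, 8)))) = Add(366, Mul(-1, Rational(-297, 32))) = Add(366, Rational(297, 32)) = Rational(12009, 32)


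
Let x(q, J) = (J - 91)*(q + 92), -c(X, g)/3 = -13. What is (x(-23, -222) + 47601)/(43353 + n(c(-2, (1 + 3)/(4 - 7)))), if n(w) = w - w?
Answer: 8668/14451 ≈ 0.59982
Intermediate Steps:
c(X, g) = 39 (c(X, g) = -3*(-13) = 39)
n(w) = 0
x(q, J) = (-91 + J)*(92 + q)
(x(-23, -222) + 47601)/(43353 + n(c(-2, (1 + 3)/(4 - 7)))) = ((-8372 - 91*(-23) + 92*(-222) - 222*(-23)) + 47601)/(43353 + 0) = ((-8372 + 2093 - 20424 + 5106) + 47601)/43353 = (-21597 + 47601)*(1/43353) = 26004*(1/43353) = 8668/14451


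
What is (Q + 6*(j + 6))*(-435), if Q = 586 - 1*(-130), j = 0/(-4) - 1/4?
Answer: -652935/2 ≈ -3.2647e+5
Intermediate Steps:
j = -1/4 (j = 0*(-1/4) - 1*1/4 = 0 - 1/4 = -1/4 ≈ -0.25000)
Q = 716 (Q = 586 + 130 = 716)
(Q + 6*(j + 6))*(-435) = (716 + 6*(-1/4 + 6))*(-435) = (716 + 6*(23/4))*(-435) = (716 + 69/2)*(-435) = (1501/2)*(-435) = -652935/2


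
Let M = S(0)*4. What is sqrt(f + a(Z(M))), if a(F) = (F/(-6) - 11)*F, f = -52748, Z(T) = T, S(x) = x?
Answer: 2*I*sqrt(13187) ≈ 229.67*I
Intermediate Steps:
M = 0 (M = 0*4 = 0)
a(F) = F*(-11 - F/6) (a(F) = (F*(-1/6) - 11)*F = (-F/6 - 11)*F = (-11 - F/6)*F = F*(-11 - F/6))
sqrt(f + a(Z(M))) = sqrt(-52748 - 1/6*0*(66 + 0)) = sqrt(-52748 - 1/6*0*66) = sqrt(-52748 + 0) = sqrt(-52748) = 2*I*sqrt(13187)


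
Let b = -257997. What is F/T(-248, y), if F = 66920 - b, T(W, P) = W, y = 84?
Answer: -324917/248 ≈ -1310.1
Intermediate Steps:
F = 324917 (F = 66920 - 1*(-257997) = 66920 + 257997 = 324917)
F/T(-248, y) = 324917/(-248) = 324917*(-1/248) = -324917/248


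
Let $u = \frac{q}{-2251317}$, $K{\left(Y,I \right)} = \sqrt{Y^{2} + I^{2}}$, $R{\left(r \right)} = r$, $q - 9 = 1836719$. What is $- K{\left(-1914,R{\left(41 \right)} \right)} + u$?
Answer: $- \frac{1836728}{2251317} - \sqrt{3665077} \approx -1915.3$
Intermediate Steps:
$q = 1836728$ ($q = 9 + 1836719 = 1836728$)
$K{\left(Y,I \right)} = \sqrt{I^{2} + Y^{2}}$
$u = - \frac{1836728}{2251317}$ ($u = \frac{1836728}{-2251317} = 1836728 \left(- \frac{1}{2251317}\right) = - \frac{1836728}{2251317} \approx -0.81585$)
$- K{\left(-1914,R{\left(41 \right)} \right)} + u = - \sqrt{41^{2} + \left(-1914\right)^{2}} - \frac{1836728}{2251317} = - \sqrt{1681 + 3663396} - \frac{1836728}{2251317} = - \sqrt{3665077} - \frac{1836728}{2251317} = - \frac{1836728}{2251317} - \sqrt{3665077}$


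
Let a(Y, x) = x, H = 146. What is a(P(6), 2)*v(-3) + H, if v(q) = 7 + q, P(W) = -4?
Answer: 154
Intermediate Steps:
a(P(6), 2)*v(-3) + H = 2*(7 - 3) + 146 = 2*4 + 146 = 8 + 146 = 154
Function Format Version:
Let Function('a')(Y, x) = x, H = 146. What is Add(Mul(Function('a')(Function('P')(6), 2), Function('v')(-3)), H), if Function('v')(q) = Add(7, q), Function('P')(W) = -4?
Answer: 154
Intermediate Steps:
Add(Mul(Function('a')(Function('P')(6), 2), Function('v')(-3)), H) = Add(Mul(2, Add(7, -3)), 146) = Add(Mul(2, 4), 146) = Add(8, 146) = 154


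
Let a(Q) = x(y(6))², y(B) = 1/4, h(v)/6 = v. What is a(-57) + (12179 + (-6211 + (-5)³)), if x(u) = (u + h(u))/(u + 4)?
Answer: 1688676/289 ≈ 5843.2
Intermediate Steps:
h(v) = 6*v
y(B) = ¼
x(u) = 7*u/(4 + u) (x(u) = (u + 6*u)/(u + 4) = (7*u)/(4 + u) = 7*u/(4 + u))
a(Q) = 49/289 (a(Q) = (7*(¼)/(4 + ¼))² = (7*(¼)/(17/4))² = (7*(¼)*(4/17))² = (7/17)² = 49/289)
a(-57) + (12179 + (-6211 + (-5)³)) = 49/289 + (12179 + (-6211 + (-5)³)) = 49/289 + (12179 + (-6211 - 125)) = 49/289 + (12179 - 6336) = 49/289 + 5843 = 1688676/289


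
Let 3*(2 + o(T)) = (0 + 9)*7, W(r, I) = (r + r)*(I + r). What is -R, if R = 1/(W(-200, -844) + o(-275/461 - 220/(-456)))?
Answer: -1/417619 ≈ -2.3945e-6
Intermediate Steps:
W(r, I) = 2*r*(I + r) (W(r, I) = (2*r)*(I + r) = 2*r*(I + r))
o(T) = 19 (o(T) = -2 + ((0 + 9)*7)/3 = -2 + (9*7)/3 = -2 + (1/3)*63 = -2 + 21 = 19)
R = 1/417619 (R = 1/(2*(-200)*(-844 - 200) + 19) = 1/(2*(-200)*(-1044) + 19) = 1/(417600 + 19) = 1/417619 ≈ 2.3945e-6)
-R = -1*1/417619 = -1/417619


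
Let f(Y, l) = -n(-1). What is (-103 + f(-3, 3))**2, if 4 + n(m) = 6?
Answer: 11025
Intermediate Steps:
n(m) = 2 (n(m) = -4 + 6 = 2)
f(Y, l) = -2 (f(Y, l) = -1*2 = -2)
(-103 + f(-3, 3))**2 = (-103 - 2)**2 = (-105)**2 = 11025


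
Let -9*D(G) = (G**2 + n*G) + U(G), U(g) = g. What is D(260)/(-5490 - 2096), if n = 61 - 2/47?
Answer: 655720/534813 ≈ 1.2261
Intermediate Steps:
n = 2865/47 (n = 61 - 2/47 = 2865/47 ≈ 60.957)
D(G) = -2912*G/423 - G**2/9 (D(G) = -((G**2 + 2865*G/47) + G)/9 = -(G**2 + 2912*G/47)/9 = -2912*G/423 - G**2/9)
D(260)/(-5490 - 2096) = ((1/423)*260*(-2912 - 47*260))/(-5490 - 2096) = ((1/423)*260*(-2912 - 12220))/(-7586) = ((1/423)*260*(-15132))*(-1/7586) = -1311440/141*(-1/7586) = 655720/534813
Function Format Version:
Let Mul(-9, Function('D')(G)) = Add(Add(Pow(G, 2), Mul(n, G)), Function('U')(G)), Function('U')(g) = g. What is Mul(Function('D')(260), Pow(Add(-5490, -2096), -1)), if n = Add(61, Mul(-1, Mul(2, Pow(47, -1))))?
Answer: Rational(655720, 534813) ≈ 1.2261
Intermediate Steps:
n = Rational(2865, 47) (n = Add(61, Mul(-1, Mul(2, Rational(1, 47)))) = Add(61, Mul(-1, Rational(2, 47))) = Add(61, Rational(-2, 47)) = Rational(2865, 47) ≈ 60.957)
Function('D')(G) = Add(Mul(Rational(-2912, 423), G), Mul(Rational(-1, 9), Pow(G, 2))) (Function('D')(G) = Mul(Rational(-1, 9), Add(Add(Pow(G, 2), Mul(Rational(2865, 47), G)), G)) = Mul(Rational(-1, 9), Add(Pow(G, 2), Mul(Rational(2912, 47), G))) = Add(Mul(Rational(-2912, 423), G), Mul(Rational(-1, 9), Pow(G, 2))))
Mul(Function('D')(260), Pow(Add(-5490, -2096), -1)) = Mul(Mul(Rational(1, 423), 260, Add(-2912, Mul(-47, 260))), Pow(Add(-5490, -2096), -1)) = Mul(Mul(Rational(1, 423), 260, Add(-2912, -12220)), Pow(-7586, -1)) = Mul(Mul(Rational(1, 423), 260, -15132), Rational(-1, 7586)) = Mul(Rational(-1311440, 141), Rational(-1, 7586)) = Rational(655720, 534813)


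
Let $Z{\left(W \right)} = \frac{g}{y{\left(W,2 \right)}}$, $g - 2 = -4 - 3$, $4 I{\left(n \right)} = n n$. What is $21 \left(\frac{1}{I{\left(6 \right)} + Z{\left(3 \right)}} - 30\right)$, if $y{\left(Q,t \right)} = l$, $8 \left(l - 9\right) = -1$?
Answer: $- \frac{375879}{599} \approx -627.51$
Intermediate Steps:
$l = \frac{71}{8}$ ($l = 9 + \frac{1}{8} \left(-1\right) = 9 - \frac{1}{8} = \frac{71}{8} \approx 8.875$)
$I{\left(n \right)} = \frac{n^{2}}{4}$ ($I{\left(n \right)} = \frac{n n}{4} = \frac{n^{2}}{4}$)
$y{\left(Q,t \right)} = \frac{71}{8}$
$g = -5$ ($g = 2 - 7 = -5$)
$Z{\left(W \right)} = - \frac{40}{71}$ ($Z{\left(W \right)} = - \frac{5}{\frac{71}{8}} = \left(-5\right) \frac{8}{71} = - \frac{40}{71}$)
$21 \left(\frac{1}{I{\left(6 \right)} + Z{\left(3 \right)}} - 30\right) = 21 \left(\frac{1}{\frac{6^{2}}{4} - \frac{40}{71}} - 30\right) = 21 \left(\frac{1}{\frac{1}{4} \cdot 36 - \frac{40}{71}} - 30\right) = 21 \left(\frac{1}{9 - \frac{40}{71}} - 30\right) = 21 \left(\frac{1}{\frac{599}{71}} - 30\right) = 21 \left(\frac{71}{599} - 30\right) = 21 \left(- \frac{17899}{599}\right) = - \frac{375879}{599}$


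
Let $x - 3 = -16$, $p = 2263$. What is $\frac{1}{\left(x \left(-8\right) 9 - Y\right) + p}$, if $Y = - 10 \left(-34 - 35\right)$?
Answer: $\frac{1}{2509} \approx 0.00039857$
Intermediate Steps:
$x = -13$ ($x = 3 - 16 = -13$)
$Y = 690$ ($Y = \left(-10\right) \left(-69\right) = 690$)
$\frac{1}{\left(x \left(-8\right) 9 - Y\right) + p} = \frac{1}{\left(\left(-13\right) \left(-8\right) 9 - 690\right) + 2263} = \frac{1}{\left(104 \cdot 9 - 690\right) + 2263} = \frac{1}{\left(936 - 690\right) + 2263} = \frac{1}{246 + 2263} = \frac{1}{2509}$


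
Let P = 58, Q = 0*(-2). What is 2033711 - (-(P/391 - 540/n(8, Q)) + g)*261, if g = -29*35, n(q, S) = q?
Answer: 1783778923/782 ≈ 2.2810e+6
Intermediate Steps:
Q = 0
g = -1015
2033711 - (-(P/391 - 540/n(8, Q)) + g)*261 = 2033711 - (-(58/391 - 540/8) - 1015)*261 = 2033711 - (-(58*(1/391) - 540*1/8) - 1015)*261 = 2033711 - (-(58/391 - 135/2) - 1015)*261 = 2033711 - (-1*(-52669/782) - 1015)*261 = 2033711 - (52669/782 - 1015)*261 = 2033711 - (-741061)*261/782 = 2033711 - 1*(-193416921/782) = 2033711 + 193416921/782 = 1783778923/782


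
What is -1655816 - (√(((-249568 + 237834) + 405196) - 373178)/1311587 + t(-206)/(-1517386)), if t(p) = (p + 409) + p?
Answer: -2512512016979/1517386 - 2*√5071/1311587 ≈ -1.6558e+6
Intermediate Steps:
t(p) = 409 + 2*p (t(p) = (409 + p) + p = 409 + 2*p)
-1655816 - (√(((-249568 + 237834) + 405196) - 373178)/1311587 + t(-206)/(-1517386)) = -1655816 - (√(((-249568 + 237834) + 405196) - 373178)/1311587 + (409 + 2*(-206))/(-1517386)) = -1655816 - (√((-11734 + 405196) - 373178)*(1/1311587) + (409 - 412)*(-1/1517386)) = -1655816 - (√(393462 - 373178)*(1/1311587) - 3*(-1/1517386)) = -1655816 - (√20284*(1/1311587) + 3/1517386) = -1655816 - ((2*√5071)*(1/1311587) + 3/1517386) = -1655816 - (2*√5071/1311587 + 3/1517386) = -1655816 - (3/1517386 + 2*√5071/1311587) = -1655816 + (-3/1517386 - 2*√5071/1311587) = -2512512016979/1517386 - 2*√5071/1311587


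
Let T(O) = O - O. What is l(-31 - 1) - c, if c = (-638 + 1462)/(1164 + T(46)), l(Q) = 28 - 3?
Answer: 7069/291 ≈ 24.292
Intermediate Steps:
l(Q) = 25
T(O) = 0
c = 206/291 (c = (-638 + 1462)/(1164 + 0) = 824/1164 = 824*(1/1164) = 206/291 ≈ 0.70790)
l(-31 - 1) - c = 25 - 1*206/291 = 25 - 206/291 = 7069/291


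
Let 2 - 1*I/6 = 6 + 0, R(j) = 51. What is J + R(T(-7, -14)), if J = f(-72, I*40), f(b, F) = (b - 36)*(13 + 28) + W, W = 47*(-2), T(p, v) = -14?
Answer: -4471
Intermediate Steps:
W = -94
I = -24 (I = 12 - 6*(6 + 0) = 12 - 6*6 = 12 - 36 = -24)
f(b, F) = -1570 + 41*b (f(b, F) = (b - 36)*(13 + 28) - 94 = (-36 + b)*41 - 94 = (-1476 + 41*b) - 94 = -1570 + 41*b)
J = -4522 (J = -1570 + 41*(-72) = -1570 - 2952 = -4522)
J + R(T(-7, -14)) = -4522 + 51 = -4471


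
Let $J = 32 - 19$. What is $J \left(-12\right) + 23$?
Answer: $-133$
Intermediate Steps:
$J = 13$ ($J = 32 - 19 = 13$)
$J \left(-12\right) + 23 = 13 \left(-12\right) + 23 = -156 + 23 = -133$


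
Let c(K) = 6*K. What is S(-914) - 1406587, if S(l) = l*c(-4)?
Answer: -1384651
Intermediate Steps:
S(l) = -24*l (S(l) = l*(6*(-4)) = l*(-24) = -24*l)
S(-914) - 1406587 = -24*(-914) - 1406587 = 21936 - 1406587 = -1384651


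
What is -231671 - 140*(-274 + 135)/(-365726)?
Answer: -42364063803/182863 ≈ -2.3167e+5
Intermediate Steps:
-231671 - 140*(-274 + 135)/(-365726) = -231671 - 140*(-139)*(-1)/365726 = -231671 - (-19460)*(-1)/365726 = -231671 - 1*9730/182863 = -231671 - 9730/182863 = -42364063803/182863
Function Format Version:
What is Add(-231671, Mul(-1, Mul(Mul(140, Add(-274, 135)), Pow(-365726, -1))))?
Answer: Rational(-42364063803, 182863) ≈ -2.3167e+5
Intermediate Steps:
Add(-231671, Mul(-1, Mul(Mul(140, Add(-274, 135)), Pow(-365726, -1)))) = Add(-231671, Mul(-1, Mul(Mul(140, -139), Rational(-1, 365726)))) = Add(-231671, Mul(-1, Mul(-19460, Rational(-1, 365726)))) = Add(-231671, Mul(-1, Rational(9730, 182863))) = Add(-231671, Rational(-9730, 182863)) = Rational(-42364063803, 182863)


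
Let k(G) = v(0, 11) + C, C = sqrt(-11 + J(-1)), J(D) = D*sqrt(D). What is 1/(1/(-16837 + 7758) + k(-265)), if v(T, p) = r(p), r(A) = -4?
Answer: 1/(-36317/9079 + sqrt(-11 - I)) ≈ -0.14897 + 0.12848*I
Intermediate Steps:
v(T, p) = -4
J(D) = D**(3/2)
C = sqrt(-11 - I) (C = sqrt(-11 + (-1)**(3/2)) = sqrt(-11 - I) ≈ 0.1506 - 3.32*I)
k(G) = -4 + sqrt(-11 - I)
1/(1/(-16837 + 7758) + k(-265)) = 1/(1/(-16837 + 7758) + (-4 + sqrt(-11 - I))) = 1/(1/(-9079) + (-4 + sqrt(-11 - I))) = 1/(-1/9079 + (-4 + sqrt(-11 - I))) = 1/(-36317/9079 + sqrt(-11 - I))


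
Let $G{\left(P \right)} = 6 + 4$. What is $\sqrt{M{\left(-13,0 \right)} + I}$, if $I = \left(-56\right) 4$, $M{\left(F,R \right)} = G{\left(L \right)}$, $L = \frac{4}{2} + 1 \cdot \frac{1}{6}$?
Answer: $i \sqrt{214} \approx 14.629 i$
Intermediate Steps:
$L = \frac{13}{6}$ ($L = 4 \cdot \frac{1}{2} + 1 \cdot \frac{1}{6} = 2 + \frac{1}{6} = \frac{13}{6} \approx 2.1667$)
$G{\left(P \right)} = 10$
$M{\left(F,R \right)} = 10$
$I = -224$
$\sqrt{M{\left(-13,0 \right)} + I} = \sqrt{10 - 224} = \sqrt{-214} = i \sqrt{214}$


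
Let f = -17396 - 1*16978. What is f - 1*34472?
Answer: -68846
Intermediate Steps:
f = -34374 (f = -17396 - 16978 = -34374)
f - 1*34472 = -34374 - 1*34472 = -34374 - 34472 = -68846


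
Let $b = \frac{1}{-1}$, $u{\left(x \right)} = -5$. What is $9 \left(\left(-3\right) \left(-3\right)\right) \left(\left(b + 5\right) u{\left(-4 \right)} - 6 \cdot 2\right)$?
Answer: $-2592$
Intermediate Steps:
$b = -1$
$9 \left(\left(-3\right) \left(-3\right)\right) \left(\left(b + 5\right) u{\left(-4 \right)} - 6 \cdot 2\right) = 9 \left(\left(-3\right) \left(-3\right)\right) \left(\left(-1 + 5\right) \left(-5\right) - 6 \cdot 2\right) = 9 \cdot 9 \left(4 \left(-5\right) - 12\right) = 81 \left(-20 - 12\right) = 81 \left(-32\right) = -2592$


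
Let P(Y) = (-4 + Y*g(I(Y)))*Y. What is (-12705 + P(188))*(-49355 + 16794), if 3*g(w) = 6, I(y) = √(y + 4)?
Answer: -1863498591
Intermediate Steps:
I(y) = √(4 + y)
g(w) = 2 (g(w) = (⅓)*6 = 2)
P(Y) = Y*(-4 + 2*Y) (P(Y) = (-4 + Y*2)*Y = (-4 + 2*Y)*Y = Y*(-4 + 2*Y))
(-12705 + P(188))*(-49355 + 16794) = (-12705 + 2*188*(-2 + 188))*(-49355 + 16794) = (-12705 + 2*188*186)*(-32561) = (-12705 + 69936)*(-32561) = 57231*(-32561) = -1863498591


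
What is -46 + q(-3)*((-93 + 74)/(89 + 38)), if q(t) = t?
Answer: -5785/127 ≈ -45.551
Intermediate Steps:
-46 + q(-3)*((-93 + 74)/(89 + 38)) = -46 - 3*(-93 + 74)/(89 + 38) = -46 - (-57)/127 = -46 - 3*(-19/127) = -46 + 57/127 = -5785/127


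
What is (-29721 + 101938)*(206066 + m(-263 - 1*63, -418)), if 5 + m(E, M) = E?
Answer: 14857564495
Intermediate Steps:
m(E, M) = -5 + E
(-29721 + 101938)*(206066 + m(-263 - 1*63, -418)) = (-29721 + 101938)*(206066 + (-5 + (-263 - 1*63))) = 72217*(206066 + (-5 + (-263 - 63))) = 72217*(206066 + (-5 - 326)) = 72217*(206066 - 331) = 72217*205735 = 14857564495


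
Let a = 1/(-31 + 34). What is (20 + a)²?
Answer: 3721/9 ≈ 413.44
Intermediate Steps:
a = ⅓ (a = 1/3 = ⅓ ≈ 0.33333)
(20 + a)² = (20 + ⅓)² = (61/3)² = 3721/9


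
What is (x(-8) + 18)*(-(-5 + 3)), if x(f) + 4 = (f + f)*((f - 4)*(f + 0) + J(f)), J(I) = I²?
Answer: -5092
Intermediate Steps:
x(f) = -4 + 2*f*(f² + f*(-4 + f)) (x(f) = -4 + (f + f)*((f - 4)*(f + 0) + f²) = -4 + (2*f)*((-4 + f)*f + f²) = -4 + (2*f)*(f*(-4 + f) + f²) = -4 + (2*f)*(f² + f*(-4 + f)) = -4 + 2*f*(f² + f*(-4 + f)))
(x(-8) + 18)*(-(-5 + 3)) = ((-4 - 8*(-8)² + 4*(-8)³) + 18)*(-(-5 + 3)) = ((-4 - 8*64 + 4*(-512)) + 18)*(-1*(-2)) = ((-4 - 512 - 2048) + 18)*2 = (-2564 + 18)*2 = -2546*2 = -5092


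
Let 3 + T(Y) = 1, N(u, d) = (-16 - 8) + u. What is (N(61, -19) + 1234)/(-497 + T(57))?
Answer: -1271/499 ≈ -2.5471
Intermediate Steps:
N(u, d) = -24 + u
T(Y) = -2 (T(Y) = -3 + 1 = -2)
(N(61, -19) + 1234)/(-497 + T(57)) = ((-24 + 61) + 1234)/(-497 - 2) = (37 + 1234)/(-499) = 1271*(-1/499) = -1271/499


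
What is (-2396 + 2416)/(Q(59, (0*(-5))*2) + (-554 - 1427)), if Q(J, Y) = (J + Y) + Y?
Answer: -10/961 ≈ -0.010406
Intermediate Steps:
Q(J, Y) = J + 2*Y
(-2396 + 2416)/(Q(59, (0*(-5))*2) + (-554 - 1427)) = (-2396 + 2416)/((59 + 2*((0*(-5))*2)) + (-554 - 1427)) = 20/((59 + 2*(0*2)) - 1981) = 20/((59 + 2*0) - 1981) = 20/((59 + 0) - 1981) = 20/(59 - 1981) = 20/(-1922) = 20*(-1/1922) = -10/961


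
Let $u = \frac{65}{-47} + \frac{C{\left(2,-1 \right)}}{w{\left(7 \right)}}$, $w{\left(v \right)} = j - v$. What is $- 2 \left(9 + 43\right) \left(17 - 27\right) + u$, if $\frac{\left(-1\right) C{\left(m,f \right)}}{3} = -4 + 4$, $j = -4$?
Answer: $\frac{48815}{47} \approx 1038.6$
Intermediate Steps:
$C{\left(m,f \right)} = 0$ ($C{\left(m,f \right)} = - 3 \left(-4 + 4\right) = \left(-3\right) 0 = 0$)
$w{\left(v \right)} = -4 - v$
$u = - \frac{65}{47}$ ($u = \frac{65}{-47} + \frac{0}{-4 - 7} = 65 \left(- \frac{1}{47}\right) + \frac{0}{-4 - 7} = - \frac{65}{47} + \frac{0}{-11} = - \frac{65}{47} + 0 \left(- \frac{1}{11}\right) = - \frac{65}{47} + 0 = - \frac{65}{47} \approx -1.383$)
$- 2 \left(9 + 43\right) \left(17 - 27\right) + u = - 2 \left(9 + 43\right) \left(17 - 27\right) - \frac{65}{47} = - 2 \cdot 52 \left(-10\right) - \frac{65}{47} = \left(-2\right) \left(-520\right) - \frac{65}{47} = 1040 - \frac{65}{47} = \frac{48815}{47}$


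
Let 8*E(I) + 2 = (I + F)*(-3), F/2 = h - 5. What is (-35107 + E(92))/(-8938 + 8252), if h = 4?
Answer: 35141/686 ≈ 51.226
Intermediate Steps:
F = -2 (F = 2*(4 - 5) = 2*(-1) = -2)
E(I) = 1/2 - 3*I/8 (E(I) = -1/4 + ((I - 2)*(-3))/8 = -1/4 + ((-2 + I)*(-3))/8 = -1/4 + (6 - 3*I)/8 = -1/4 + (3/4 - 3*I/8) = 1/2 - 3*I/8)
(-35107 + E(92))/(-8938 + 8252) = (-35107 + (1/2 - 3/8*92))/(-8938 + 8252) = (-35107 + (1/2 - 69/2))/(-686) = (-35107 - 34)*(-1/686) = -35141*(-1/686) = 35141/686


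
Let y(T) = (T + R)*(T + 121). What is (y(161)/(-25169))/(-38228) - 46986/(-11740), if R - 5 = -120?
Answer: 5651028380979/1411970580710 ≈ 4.0022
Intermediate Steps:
R = -115 (R = 5 - 120 = -115)
y(T) = (-115 + T)*(121 + T) (y(T) = (T - 115)*(T + 121) = (-115 + T)*(121 + T))
(y(161)/(-25169))/(-38228) - 46986/(-11740) = ((-13915 + 161**2 + 6*161)/(-25169))/(-38228) - 46986/(-11740) = ((-13915 + 25921 + 966)*(-1/25169))*(-1/38228) - 46986*(-1/11740) = (12972*(-1/25169))*(-1/38228) + 23493/5870 = -12972/25169*(-1/38228) + 23493/5870 = 3243/240540133 + 23493/5870 = 5651028380979/1411970580710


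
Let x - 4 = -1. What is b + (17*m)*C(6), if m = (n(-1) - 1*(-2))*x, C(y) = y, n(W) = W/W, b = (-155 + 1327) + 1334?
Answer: 3424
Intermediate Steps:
b = 2506 (b = 1172 + 1334 = 2506)
x = 3 (x = 4 - 1 = 3)
n(W) = 1
m = 9 (m = (1 - 1*(-2))*3 = (1 + 2)*3 = 3*3 = 9)
b + (17*m)*C(6) = 2506 + (17*9)*6 = 2506 + 153*6 = 2506 + 918 = 3424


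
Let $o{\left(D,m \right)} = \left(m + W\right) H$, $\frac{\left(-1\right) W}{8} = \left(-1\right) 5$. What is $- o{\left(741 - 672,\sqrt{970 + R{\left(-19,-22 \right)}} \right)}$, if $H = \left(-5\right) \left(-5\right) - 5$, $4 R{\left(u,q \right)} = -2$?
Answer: $-800 - 10 \sqrt{3878} \approx -1422.7$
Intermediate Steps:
$R{\left(u,q \right)} = - \frac{1}{2}$ ($R{\left(u,q \right)} = \frac{1}{4} \left(-2\right) = - \frac{1}{2}$)
$W = 40$ ($W = - 8 \left(\left(-1\right) 5\right) = \left(-8\right) \left(-5\right) = 40$)
$H = 20$ ($H = 25 - 5 = 20$)
$o{\left(D,m \right)} = 800 + 20 m$ ($o{\left(D,m \right)} = \left(m + 40\right) 20 = \left(40 + m\right) 20 = 800 + 20 m$)
$- o{\left(741 - 672,\sqrt{970 + R{\left(-19,-22 \right)}} \right)} = - (800 + 20 \sqrt{970 - \frac{1}{2}}) = - (800 + 20 \sqrt{\frac{1939}{2}}) = - (800 + 20 \frac{\sqrt{3878}}{2}) = - (800 + 10 \sqrt{3878}) = -800 - 10 \sqrt{3878}$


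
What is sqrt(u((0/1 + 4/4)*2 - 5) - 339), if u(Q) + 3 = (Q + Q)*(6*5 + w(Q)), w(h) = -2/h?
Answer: I*sqrt(526) ≈ 22.935*I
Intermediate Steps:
u(Q) = -3 + 2*Q*(30 - 2/Q) (u(Q) = -3 + (Q + Q)*(6*5 - 2/Q) = -3 + (2*Q)*(30 - 2/Q) = -3 + 2*Q*(30 - 2/Q))
sqrt(u((0/1 + 4/4)*2 - 5) - 339) = sqrt((-7 + 60*((0/1 + 4/4)*2 - 5)) - 339) = sqrt((-7 + 60*((0*1 + 4*(1/4))*2 - 5)) - 339) = sqrt((-7 + 60*((0 + 1)*2 - 5)) - 339) = sqrt((-7 + 60*(1*2 - 5)) - 339) = sqrt((-7 + 60*(2 - 5)) - 339) = sqrt((-7 + 60*(-3)) - 339) = sqrt((-7 - 180) - 339) = sqrt(-187 - 339) = sqrt(-526) = I*sqrt(526)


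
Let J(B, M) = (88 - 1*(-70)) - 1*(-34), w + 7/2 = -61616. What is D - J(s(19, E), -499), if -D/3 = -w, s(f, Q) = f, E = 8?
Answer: -370101/2 ≈ -1.8505e+5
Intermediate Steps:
w = -123239/2 (w = -7/2 - 61616 = -123239/2 ≈ -61620.)
J(B, M) = 192 (J(B, M) = (88 + 70) + 34 = 158 + 34 = 192)
D = -369717/2 (D = -(-3)*(-123239)/2 = -3*123239/2 = -369717/2 ≈ -1.8486e+5)
D - J(s(19, E), -499) = -369717/2 - 1*192 = -369717/2 - 192 = -370101/2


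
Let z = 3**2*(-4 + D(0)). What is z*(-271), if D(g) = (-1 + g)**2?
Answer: 7317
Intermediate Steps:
z = -27 (z = 3**2*(-4 + (-1 + 0)**2) = 9*(-4 + (-1)**2) = 9*(-4 + 1) = 9*(-3) = -27)
z*(-271) = -27*(-271) = 7317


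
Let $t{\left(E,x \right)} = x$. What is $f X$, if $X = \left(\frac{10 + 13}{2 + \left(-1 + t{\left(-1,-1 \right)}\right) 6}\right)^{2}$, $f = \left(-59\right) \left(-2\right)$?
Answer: $\frac{31211}{50} \approx 624.22$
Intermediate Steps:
$f = 118$
$X = \frac{529}{100}$ ($X = \left(\frac{10 + 13}{2 + \left(-1 - 1\right) 6}\right)^{2} = \left(\frac{23}{2 - 12}\right)^{2} = \left(\frac{23}{-10}\right)^{2} = \left(23 \left(- \frac{1}{10}\right)\right)^{2} = \left(- \frac{23}{10}\right)^{2} = \frac{529}{100} \approx 5.29$)
$f X = 118 \cdot \frac{529}{100} = \frac{31211}{50}$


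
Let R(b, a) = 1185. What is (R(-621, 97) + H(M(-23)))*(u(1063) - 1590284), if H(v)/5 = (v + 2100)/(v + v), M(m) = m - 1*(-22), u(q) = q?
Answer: 12912420625/2 ≈ 6.4562e+9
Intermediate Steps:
M(m) = 22 + m (M(m) = m + 22 = 22 + m)
H(v) = 5*(2100 + v)/(2*v) (H(v) = 5*((v + 2100)/(v + v)) = 5*((2100 + v)/((2*v))) = 5*((2100 + v)*(1/(2*v))) = 5*((2100 + v)/(2*v)) = 5*(2100 + v)/(2*v))
(R(-621, 97) + H(M(-23)))*(u(1063) - 1590284) = (1185 + (5/2 + 5250/(22 - 23)))*(1063 - 1590284) = (1185 + (5/2 + 5250/(-1)))*(-1589221) = (1185 + (5/2 + 5250*(-1)))*(-1589221) = (1185 + (5/2 - 5250))*(-1589221) = (1185 - 10495/2)*(-1589221) = -8125/2*(-1589221) = 12912420625/2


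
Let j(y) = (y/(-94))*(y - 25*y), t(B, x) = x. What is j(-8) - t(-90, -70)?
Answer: 4058/47 ≈ 86.340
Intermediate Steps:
j(y) = 12*y**2/47 (j(y) = (y*(-1/94))*(-24*y) = (-y/94)*(-24*y) = 12*y**2/47)
j(-8) - t(-90, -70) = (12/47)*(-8)**2 - 1*(-70) = (12/47)*64 + 70 = 768/47 + 70 = 4058/47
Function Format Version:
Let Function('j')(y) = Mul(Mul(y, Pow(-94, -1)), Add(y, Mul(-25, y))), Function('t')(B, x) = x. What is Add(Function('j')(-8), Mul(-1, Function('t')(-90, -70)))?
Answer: Rational(4058, 47) ≈ 86.340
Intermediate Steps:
Function('j')(y) = Mul(Rational(12, 47), Pow(y, 2)) (Function('j')(y) = Mul(Mul(y, Rational(-1, 94)), Mul(-24, y)) = Mul(Mul(Rational(-1, 94), y), Mul(-24, y)) = Mul(Rational(12, 47), Pow(y, 2)))
Add(Function('j')(-8), Mul(-1, Function('t')(-90, -70))) = Add(Mul(Rational(12, 47), Pow(-8, 2)), Mul(-1, -70)) = Add(Mul(Rational(12, 47), 64), 70) = Add(Rational(768, 47), 70) = Rational(4058, 47)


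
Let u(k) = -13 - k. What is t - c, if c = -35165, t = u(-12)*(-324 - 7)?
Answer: 35496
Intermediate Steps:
t = 331 (t = (-13 - 1*(-12))*(-324 - 7) = (-13 + 12)*(-331) = -1*(-331) = 331)
t - c = 331 - 1*(-35165) = 331 + 35165 = 35496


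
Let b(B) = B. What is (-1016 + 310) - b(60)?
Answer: -766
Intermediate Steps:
(-1016 + 310) - b(60) = (-1016 + 310) - 1*60 = -706 - 60 = -766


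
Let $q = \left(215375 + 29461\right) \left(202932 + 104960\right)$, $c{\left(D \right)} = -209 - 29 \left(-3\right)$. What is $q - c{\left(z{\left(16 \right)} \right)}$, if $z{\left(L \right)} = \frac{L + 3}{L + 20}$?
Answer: $75383045834$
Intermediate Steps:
$z{\left(L \right)} = \frac{3 + L}{20 + L}$
$c{\left(D \right)} = -122$ ($c{\left(D \right)} = -209 - -87 = -209 + 87 = -122$)
$q = 75383045712$ ($q = 244836 \cdot 307892 = 75383045712$)
$q - c{\left(z{\left(16 \right)} \right)} = 75383045712 - -122 = 75383045712 + 122 = 75383045834$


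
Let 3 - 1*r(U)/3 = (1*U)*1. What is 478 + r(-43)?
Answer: 616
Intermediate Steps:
r(U) = 9 - 3*U (r(U) = 9 - 3*1*U = 9 - 3*U)
478 + r(-43) = 478 + (9 - 3*(-43)) = 478 + (9 + 129) = 478 + 138 = 616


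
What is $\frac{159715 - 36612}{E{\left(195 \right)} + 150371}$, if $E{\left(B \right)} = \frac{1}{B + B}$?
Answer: $\frac{48010170}{58644691} \approx 0.81866$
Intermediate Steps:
$E{\left(B \right)} = \frac{1}{2 B}$
$\frac{159715 - 36612}{E{\left(195 \right)} + 150371} = \frac{159715 - 36612}{\frac{1}{2 \cdot 195} + 150371} = \frac{123103}{\frac{1}{2} \cdot \frac{1}{195} + 150371} = \frac{123103}{\frac{1}{390} + 150371} = \frac{123103}{\frac{58644691}{390}} = 123103 \cdot \frac{390}{58644691} = \frac{48010170}{58644691}$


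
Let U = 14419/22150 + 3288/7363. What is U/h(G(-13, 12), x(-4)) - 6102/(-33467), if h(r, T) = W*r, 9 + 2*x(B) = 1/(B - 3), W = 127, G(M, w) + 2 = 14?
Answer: 1522641628143299/8318217689388600 ≈ 0.18305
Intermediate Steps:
G(M, w) = 12 (G(M, w) = -2 + 14 = 12)
x(B) = -9/2 + 1/(2*(-3 + B)) (x(B) = -9/2 + 1/(2*(B - 3)) = -9/2 + 1/(2*(-3 + B)))
h(r, T) = 127*r
U = 178996297/163090450 (U = 14419*(1/22150) + 3288*(1/7363) = 14419/22150 + 3288/7363 = 178996297/163090450 ≈ 1.0975)
U/h(G(-13, 12), x(-4)) - 6102/(-33467) = 178996297/(163090450*((127*12))) - 6102/(-33467) = (178996297/163090450)/1524 - 6102*(-1/33467) = (178996297/163090450)*(1/1524) + 6102/33467 = 178996297/248549845800 + 6102/33467 = 1522641628143299/8318217689388600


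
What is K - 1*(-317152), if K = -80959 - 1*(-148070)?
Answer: 384263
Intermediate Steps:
K = 67111 (K = -80959 + 148070 = 67111)
K - 1*(-317152) = 67111 - 1*(-317152) = 67111 + 317152 = 384263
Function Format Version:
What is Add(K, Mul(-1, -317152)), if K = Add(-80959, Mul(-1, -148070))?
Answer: 384263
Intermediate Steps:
K = 67111 (K = Add(-80959, 148070) = 67111)
Add(K, Mul(-1, -317152)) = Add(67111, Mul(-1, -317152)) = Add(67111, 317152) = 384263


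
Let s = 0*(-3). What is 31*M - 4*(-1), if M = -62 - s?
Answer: -1918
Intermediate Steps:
s = 0
M = -62 (M = -62 - 1*0 = -62 + 0 = -62)
31*M - 4*(-1) = 31*(-62) - 4*(-1) = -1922 + 4 = -1918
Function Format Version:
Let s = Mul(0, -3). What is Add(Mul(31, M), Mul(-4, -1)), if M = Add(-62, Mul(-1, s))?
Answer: -1918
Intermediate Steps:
s = 0
M = -62 (M = Add(-62, Mul(-1, 0)) = Add(-62, 0) = -62)
Add(Mul(31, M), Mul(-4, -1)) = Add(Mul(31, -62), Mul(-4, -1)) = Add(-1922, 4) = -1918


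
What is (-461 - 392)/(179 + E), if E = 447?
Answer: -853/626 ≈ -1.3626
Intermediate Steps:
(-461 - 392)/(179 + E) = (-461 - 392)/(179 + 447) = -853/626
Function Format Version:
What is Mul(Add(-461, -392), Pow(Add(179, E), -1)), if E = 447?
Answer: Rational(-853, 626) ≈ -1.3626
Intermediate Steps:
Mul(Add(-461, -392), Pow(Add(179, E), -1)) = Mul(Add(-461, -392), Pow(Add(179, 447), -1)) = Mul(-853, Pow(626, -1)) = Mul(-853, Rational(1, 626)) = Rational(-853, 626)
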